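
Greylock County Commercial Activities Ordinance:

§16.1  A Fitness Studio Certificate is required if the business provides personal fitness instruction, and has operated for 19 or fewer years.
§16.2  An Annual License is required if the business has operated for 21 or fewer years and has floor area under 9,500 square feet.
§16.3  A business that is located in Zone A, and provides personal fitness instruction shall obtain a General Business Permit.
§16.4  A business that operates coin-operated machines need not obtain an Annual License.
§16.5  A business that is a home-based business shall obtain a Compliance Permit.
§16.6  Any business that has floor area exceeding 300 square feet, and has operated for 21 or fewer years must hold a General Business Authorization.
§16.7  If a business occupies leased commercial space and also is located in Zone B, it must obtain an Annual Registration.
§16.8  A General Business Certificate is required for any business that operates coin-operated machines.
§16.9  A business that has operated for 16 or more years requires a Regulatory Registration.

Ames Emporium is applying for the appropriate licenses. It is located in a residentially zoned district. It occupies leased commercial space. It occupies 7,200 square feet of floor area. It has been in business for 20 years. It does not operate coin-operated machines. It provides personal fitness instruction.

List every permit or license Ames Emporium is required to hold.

Annual License, General Business Authorization, Regulatory Registration

§16.1 provides personal fitness instruction; years in business 20 > 19 → Fitness Studio Certificate not required.
§16.2 years in business 20 ≤ 21; floor area 7,200 square feet < 9,500 square feet → Annual License required.
§16.3 is located in a residentially zoned district (not: is located in Zone A); provides personal fitness instruction → General Business Permit not required.
§16.4 does not operate coin-operated machines → Annual License exemption does not apply.
§16.5 occupies leased commercial space (not: is a home-based business) → Compliance Permit not required.
§16.6 floor area 7,200 square feet > 300 square feet; years in business 20 ≤ 21 → General Business Authorization required.
§16.7 occupies leased commercial space; is located in a residentially zoned district (not: is located in Zone B) → Annual Registration not required.
§16.8 does not operate coin-operated machines → General Business Certificate not required.
§16.9 years in business 20 ≥ 16 → Regulatory Registration required.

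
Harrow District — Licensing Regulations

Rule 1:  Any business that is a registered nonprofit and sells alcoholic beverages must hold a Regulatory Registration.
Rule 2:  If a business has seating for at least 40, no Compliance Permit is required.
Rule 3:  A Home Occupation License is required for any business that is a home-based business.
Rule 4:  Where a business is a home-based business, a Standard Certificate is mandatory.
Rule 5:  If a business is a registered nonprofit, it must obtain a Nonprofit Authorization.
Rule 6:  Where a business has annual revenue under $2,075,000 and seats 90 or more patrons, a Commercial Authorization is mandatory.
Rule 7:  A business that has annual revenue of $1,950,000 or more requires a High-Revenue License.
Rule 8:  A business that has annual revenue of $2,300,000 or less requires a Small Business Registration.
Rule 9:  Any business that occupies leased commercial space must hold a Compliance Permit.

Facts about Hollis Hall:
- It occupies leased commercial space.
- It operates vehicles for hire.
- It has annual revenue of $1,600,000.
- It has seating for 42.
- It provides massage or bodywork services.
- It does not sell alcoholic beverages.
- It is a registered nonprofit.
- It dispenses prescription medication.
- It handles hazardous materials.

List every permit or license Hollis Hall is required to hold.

Nonprofit Authorization, Small Business Registration

Rule 1: is a registered nonprofit; does not sell alcoholic beverages → Regulatory Registration not required.
Rule 2: seating 42 ≥ 40 → exempt from Compliance Permit.
Rule 3: occupies leased commercial space (not: is a home-based business) → Home Occupation License not required.
Rule 4: occupies leased commercial space (not: is a home-based business) → Standard Certificate not required.
Rule 5: is a registered nonprofit → Nonprofit Authorization required.
Rule 6: revenue $1,600,000 < $2,075,000; seating 42 < 90 → Commercial Authorization not required.
Rule 7: revenue $1,600,000 < $1,950,000 → High-Revenue License not required.
Rule 8: revenue $1,600,000 ≤ $2,300,000 → Small Business Registration required.
Rule 9: occupies leased commercial space → Compliance Permit required.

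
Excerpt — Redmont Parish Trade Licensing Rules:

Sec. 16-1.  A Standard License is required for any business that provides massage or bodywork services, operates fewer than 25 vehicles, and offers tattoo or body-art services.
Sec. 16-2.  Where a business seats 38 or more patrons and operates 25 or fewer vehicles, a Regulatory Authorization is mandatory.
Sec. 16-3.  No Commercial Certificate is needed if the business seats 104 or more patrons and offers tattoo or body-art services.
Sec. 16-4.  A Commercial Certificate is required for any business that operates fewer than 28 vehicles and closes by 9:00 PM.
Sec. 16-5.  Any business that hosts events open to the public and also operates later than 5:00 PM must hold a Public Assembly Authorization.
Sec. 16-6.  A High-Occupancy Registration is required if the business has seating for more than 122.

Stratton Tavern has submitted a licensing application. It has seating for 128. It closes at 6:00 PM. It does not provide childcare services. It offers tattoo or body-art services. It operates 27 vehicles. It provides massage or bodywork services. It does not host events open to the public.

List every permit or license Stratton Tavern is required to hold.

High-Occupancy Registration

Sec. 16-1. provides massage or bodywork services; vehicles 27 ≥ 25; offers tattoo or body-art services → Standard License not required.
Sec. 16-2. seating 128 ≥ 38; vehicles 27 > 25 → Regulatory Authorization not required.
Sec. 16-3. seating 128 ≥ 104; offers tattoo or body-art services → exempt from Commercial Certificate.
Sec. 16-4. vehicles 27 < 28; closes 6:00 PM, at/before 9:00 PM → Commercial Certificate required.
Sec. 16-5. does not host events open to the public; closes 6:00 PM, after 5:00 PM → Public Assembly Authorization not required.
Sec. 16-6. seating 128 > 122 → High-Occupancy Registration required.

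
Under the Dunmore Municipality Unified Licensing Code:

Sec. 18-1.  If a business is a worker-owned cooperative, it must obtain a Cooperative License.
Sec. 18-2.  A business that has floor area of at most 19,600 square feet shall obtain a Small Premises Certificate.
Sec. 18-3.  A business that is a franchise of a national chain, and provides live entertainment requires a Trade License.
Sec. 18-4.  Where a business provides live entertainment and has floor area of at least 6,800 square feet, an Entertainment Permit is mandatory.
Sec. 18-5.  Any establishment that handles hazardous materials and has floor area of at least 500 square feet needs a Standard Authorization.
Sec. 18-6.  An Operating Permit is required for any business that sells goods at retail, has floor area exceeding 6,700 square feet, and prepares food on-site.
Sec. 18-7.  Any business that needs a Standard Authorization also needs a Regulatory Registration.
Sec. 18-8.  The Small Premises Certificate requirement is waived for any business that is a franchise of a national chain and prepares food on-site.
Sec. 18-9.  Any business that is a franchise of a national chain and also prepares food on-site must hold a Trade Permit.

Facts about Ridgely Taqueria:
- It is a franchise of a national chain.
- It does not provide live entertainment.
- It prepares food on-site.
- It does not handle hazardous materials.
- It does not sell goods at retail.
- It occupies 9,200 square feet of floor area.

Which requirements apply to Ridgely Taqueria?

Sec. 18-1. is a franchise of a national chain (not: is a worker-owned cooperative) → Cooperative License not required.
Sec. 18-2. floor area 9,200 square feet ≤ 19,600 square feet → Small Premises Certificate required.
Sec. 18-3. is a franchise of a national chain; does not provide live entertainment → Trade License not required.
Sec. 18-4. does not provide live entertainment; floor area 9,200 square feet ≥ 6,800 square feet → Entertainment Permit not required.
Sec. 18-5. does not handle hazardous materials; floor area 9,200 square feet ≥ 500 square feet → Standard Authorization not required.
Sec. 18-6. does not sell goods at retail; floor area 9,200 square feet > 6,700 square feet; prepares food on-site → Operating Permit not required.
Sec. 18-7. Standard Authorization is not required → no effect.
Sec. 18-8. is a franchise of a national chain; prepares food on-site → exempt from Small Premises Certificate.
Sec. 18-9. is a franchise of a national chain; prepares food on-site → Trade Permit required.

Trade Permit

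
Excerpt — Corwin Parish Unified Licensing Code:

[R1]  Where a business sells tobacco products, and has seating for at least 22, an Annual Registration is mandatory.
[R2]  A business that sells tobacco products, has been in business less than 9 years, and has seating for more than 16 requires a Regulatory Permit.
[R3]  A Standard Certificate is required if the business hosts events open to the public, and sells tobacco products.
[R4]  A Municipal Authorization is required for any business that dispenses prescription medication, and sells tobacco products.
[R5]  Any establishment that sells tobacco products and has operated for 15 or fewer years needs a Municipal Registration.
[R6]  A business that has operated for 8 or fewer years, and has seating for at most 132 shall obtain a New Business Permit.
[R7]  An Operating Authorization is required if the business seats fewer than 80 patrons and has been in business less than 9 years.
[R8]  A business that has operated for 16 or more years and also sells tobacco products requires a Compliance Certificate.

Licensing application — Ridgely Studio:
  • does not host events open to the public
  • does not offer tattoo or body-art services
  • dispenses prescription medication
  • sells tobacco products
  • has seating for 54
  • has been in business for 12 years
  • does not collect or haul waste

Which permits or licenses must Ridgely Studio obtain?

Annual Registration, Municipal Authorization, Municipal Registration

[R1] sells tobacco products; seating 54 ≥ 22 → Annual Registration required.
[R2] sells tobacco products; years in business 12 ≥ 9; seating 54 > 16 → Regulatory Permit not required.
[R3] does not host events open to the public; sells tobacco products → Standard Certificate not required.
[R4] dispenses prescription medication; sells tobacco products → Municipal Authorization required.
[R5] sells tobacco products; years in business 12 ≤ 15 → Municipal Registration required.
[R6] years in business 12 > 8; seating 54 ≤ 132 → New Business Permit not required.
[R7] seating 54 < 80; years in business 12 ≥ 9 → Operating Authorization not required.
[R8] years in business 12 < 16; sells tobacco products → Compliance Certificate not required.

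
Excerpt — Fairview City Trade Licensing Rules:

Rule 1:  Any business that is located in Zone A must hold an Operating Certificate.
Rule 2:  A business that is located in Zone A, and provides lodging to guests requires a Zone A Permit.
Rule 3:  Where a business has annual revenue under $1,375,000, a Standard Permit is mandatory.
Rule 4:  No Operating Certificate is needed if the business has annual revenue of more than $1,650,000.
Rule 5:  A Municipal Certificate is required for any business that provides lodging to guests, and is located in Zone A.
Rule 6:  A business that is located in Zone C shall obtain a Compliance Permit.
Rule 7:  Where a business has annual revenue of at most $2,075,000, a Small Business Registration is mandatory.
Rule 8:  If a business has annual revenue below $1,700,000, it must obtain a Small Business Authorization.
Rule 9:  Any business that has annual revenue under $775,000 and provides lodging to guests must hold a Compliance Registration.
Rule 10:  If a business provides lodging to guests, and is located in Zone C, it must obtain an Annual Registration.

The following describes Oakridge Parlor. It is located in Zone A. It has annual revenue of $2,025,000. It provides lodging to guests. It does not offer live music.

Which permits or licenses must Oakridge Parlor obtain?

Municipal Certificate, Small Business Registration, Zone A Permit

Rule 1: is located in Zone A → Operating Certificate required.
Rule 2: is located in Zone A; provides lodging to guests → Zone A Permit required.
Rule 3: revenue $2,025,000 ≥ $1,375,000 → Standard Permit not required.
Rule 4: revenue $2,025,000 > $1,650,000 → exempt from Operating Certificate.
Rule 5: provides lodging to guests; is located in Zone A → Municipal Certificate required.
Rule 6: is located in Zone A (not: is located in Zone C) → Compliance Permit not required.
Rule 7: revenue $2,025,000 ≤ $2,075,000 → Small Business Registration required.
Rule 8: revenue $2,025,000 ≥ $1,700,000 → Small Business Authorization not required.
Rule 9: revenue $2,025,000 ≥ $775,000; provides lodging to guests → Compliance Registration not required.
Rule 10: provides lodging to guests; is located in Zone A (not: is located in Zone C) → Annual Registration not required.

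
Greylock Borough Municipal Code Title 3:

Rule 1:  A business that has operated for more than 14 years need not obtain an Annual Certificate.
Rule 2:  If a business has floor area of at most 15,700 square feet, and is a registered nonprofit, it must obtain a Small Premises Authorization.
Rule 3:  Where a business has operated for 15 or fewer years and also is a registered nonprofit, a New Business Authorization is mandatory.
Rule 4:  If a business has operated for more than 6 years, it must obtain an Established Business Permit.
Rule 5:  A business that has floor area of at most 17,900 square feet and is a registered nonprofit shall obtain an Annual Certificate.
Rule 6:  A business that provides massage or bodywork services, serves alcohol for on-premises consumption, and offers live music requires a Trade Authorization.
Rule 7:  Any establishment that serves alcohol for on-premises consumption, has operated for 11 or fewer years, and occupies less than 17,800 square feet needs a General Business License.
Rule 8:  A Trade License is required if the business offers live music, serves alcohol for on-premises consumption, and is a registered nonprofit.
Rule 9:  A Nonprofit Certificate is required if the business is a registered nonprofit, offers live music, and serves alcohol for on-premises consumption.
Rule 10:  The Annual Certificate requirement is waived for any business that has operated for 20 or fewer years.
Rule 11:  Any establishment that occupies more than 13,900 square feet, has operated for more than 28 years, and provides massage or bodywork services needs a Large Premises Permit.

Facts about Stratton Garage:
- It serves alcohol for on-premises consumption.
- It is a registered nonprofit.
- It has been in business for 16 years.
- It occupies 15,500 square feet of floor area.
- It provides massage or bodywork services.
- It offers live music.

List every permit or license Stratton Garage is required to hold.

Rule 1: years in business 16 > 14 → exempt from Annual Certificate.
Rule 2: floor area 15,500 square feet ≤ 15,700 square feet; is a registered nonprofit → Small Premises Authorization required.
Rule 3: years in business 16 > 15; is a registered nonprofit → New Business Authorization not required.
Rule 4: years in business 16 > 6 → Established Business Permit required.
Rule 5: floor area 15,500 square feet ≤ 17,900 square feet; is a registered nonprofit → Annual Certificate required.
Rule 6: provides massage or bodywork services; serves alcohol for on-premises consumption; offers live music → Trade Authorization required.
Rule 7: serves alcohol for on-premises consumption; years in business 16 > 11; floor area 15,500 square feet < 17,800 square feet → General Business License not required.
Rule 8: offers live music; serves alcohol for on-premises consumption; is a registered nonprofit → Trade License required.
Rule 9: is a registered nonprofit; offers live music; serves alcohol for on-premises consumption → Nonprofit Certificate required.
Rule 10: years in business 16 ≤ 20 → exempt from Annual Certificate.
Rule 11: floor area 15,500 square feet > 13,900 square feet; years in business 16 ≤ 28; provides massage or bodywork services → Large Premises Permit not required.

Established Business Permit, Nonprofit Certificate, Small Premises Authorization, Trade Authorization, Trade License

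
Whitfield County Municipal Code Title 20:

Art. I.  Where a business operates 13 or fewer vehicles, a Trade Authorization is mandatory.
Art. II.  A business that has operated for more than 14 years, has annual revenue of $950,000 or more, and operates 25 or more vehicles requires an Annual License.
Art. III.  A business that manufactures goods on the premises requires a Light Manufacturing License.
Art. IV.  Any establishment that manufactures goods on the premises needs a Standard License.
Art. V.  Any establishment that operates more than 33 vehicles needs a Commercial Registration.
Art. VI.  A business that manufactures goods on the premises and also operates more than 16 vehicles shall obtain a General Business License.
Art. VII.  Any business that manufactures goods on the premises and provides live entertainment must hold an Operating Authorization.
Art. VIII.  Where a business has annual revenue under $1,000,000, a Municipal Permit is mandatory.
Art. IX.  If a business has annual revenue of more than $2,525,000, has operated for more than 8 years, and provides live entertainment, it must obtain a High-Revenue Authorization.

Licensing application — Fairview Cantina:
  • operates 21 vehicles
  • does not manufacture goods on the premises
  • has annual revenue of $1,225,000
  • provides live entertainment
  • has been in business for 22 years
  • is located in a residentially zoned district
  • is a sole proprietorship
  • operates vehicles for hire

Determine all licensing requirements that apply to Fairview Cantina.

Art. I. vehicles 21 > 13 → Trade Authorization not required.
Art. II. years in business 22 > 14; revenue $1,225,000 ≥ $950,000; vehicles 21 < 25 → Annual License not required.
Art. III. does not manufacture goods on the premises → Light Manufacturing License not required.
Art. IV. does not manufacture goods on the premises → Standard License not required.
Art. V. vehicles 21 ≤ 33 → Commercial Registration not required.
Art. VI. does not manufacture goods on the premises; vehicles 21 > 16 → General Business License not required.
Art. VII. does not manufacture goods on the premises; provides live entertainment → Operating Authorization not required.
Art. VIII. revenue $1,225,000 ≥ $1,000,000 → Municipal Permit not required.
Art. IX. revenue $1,225,000 ≤ $2,525,000; years in business 22 > 8; provides live entertainment → High-Revenue Authorization not required.

None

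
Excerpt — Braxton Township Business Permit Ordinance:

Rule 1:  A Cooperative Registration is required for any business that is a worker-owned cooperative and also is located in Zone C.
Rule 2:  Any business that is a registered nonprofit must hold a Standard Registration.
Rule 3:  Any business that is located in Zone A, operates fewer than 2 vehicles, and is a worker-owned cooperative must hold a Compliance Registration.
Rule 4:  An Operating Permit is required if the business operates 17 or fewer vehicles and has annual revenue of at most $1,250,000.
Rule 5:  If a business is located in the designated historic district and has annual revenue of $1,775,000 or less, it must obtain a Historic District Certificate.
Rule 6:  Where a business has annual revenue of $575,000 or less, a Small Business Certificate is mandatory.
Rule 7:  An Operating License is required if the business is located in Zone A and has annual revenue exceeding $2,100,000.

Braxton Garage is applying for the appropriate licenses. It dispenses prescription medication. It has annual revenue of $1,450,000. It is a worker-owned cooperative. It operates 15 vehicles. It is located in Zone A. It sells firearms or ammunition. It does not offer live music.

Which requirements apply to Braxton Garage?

None

Rule 1: is a worker-owned cooperative; is located in Zone A (not: is located in Zone C) → Cooperative Registration not required.
Rule 2: is a worker-owned cooperative (not: is a registered nonprofit) → Standard Registration not required.
Rule 3: is located in Zone A; vehicles 15 ≥ 2; is a worker-owned cooperative → Compliance Registration not required.
Rule 4: vehicles 15 ≤ 17; revenue $1,450,000 > $1,250,000 → Operating Permit not required.
Rule 5: is located in Zone A (not: is located in the designated historic district); revenue $1,450,000 ≤ $1,775,000 → Historic District Certificate not required.
Rule 6: revenue $1,450,000 > $575,000 → Small Business Certificate not required.
Rule 7: is located in Zone A; revenue $1,450,000 ≤ $2,100,000 → Operating License not required.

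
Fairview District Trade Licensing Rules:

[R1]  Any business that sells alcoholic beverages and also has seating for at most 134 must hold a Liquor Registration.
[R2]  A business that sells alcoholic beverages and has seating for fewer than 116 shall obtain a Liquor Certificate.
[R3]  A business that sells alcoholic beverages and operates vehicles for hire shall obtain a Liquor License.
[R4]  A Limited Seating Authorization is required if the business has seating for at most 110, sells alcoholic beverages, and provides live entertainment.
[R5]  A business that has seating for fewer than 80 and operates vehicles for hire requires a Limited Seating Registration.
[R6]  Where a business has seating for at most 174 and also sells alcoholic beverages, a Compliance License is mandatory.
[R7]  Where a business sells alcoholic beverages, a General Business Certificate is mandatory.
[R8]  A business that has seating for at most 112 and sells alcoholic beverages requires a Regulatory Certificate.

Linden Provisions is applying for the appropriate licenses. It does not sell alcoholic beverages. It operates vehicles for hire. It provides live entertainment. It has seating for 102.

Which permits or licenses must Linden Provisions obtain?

None

[R1] does not sell alcoholic beverages; seating 102 ≤ 134 → Liquor Registration not required.
[R2] does not sell alcoholic beverages; seating 102 < 116 → Liquor Certificate not required.
[R3] does not sell alcoholic beverages; operates vehicles for hire → Liquor License not required.
[R4] seating 102 ≤ 110; does not sell alcoholic beverages; provides live entertainment → Limited Seating Authorization not required.
[R5] seating 102 ≥ 80; operates vehicles for hire → Limited Seating Registration not required.
[R6] seating 102 ≤ 174; does not sell alcoholic beverages → Compliance License not required.
[R7] does not sell alcoholic beverages → General Business Certificate not required.
[R8] seating 102 ≤ 112; does not sell alcoholic beverages → Regulatory Certificate not required.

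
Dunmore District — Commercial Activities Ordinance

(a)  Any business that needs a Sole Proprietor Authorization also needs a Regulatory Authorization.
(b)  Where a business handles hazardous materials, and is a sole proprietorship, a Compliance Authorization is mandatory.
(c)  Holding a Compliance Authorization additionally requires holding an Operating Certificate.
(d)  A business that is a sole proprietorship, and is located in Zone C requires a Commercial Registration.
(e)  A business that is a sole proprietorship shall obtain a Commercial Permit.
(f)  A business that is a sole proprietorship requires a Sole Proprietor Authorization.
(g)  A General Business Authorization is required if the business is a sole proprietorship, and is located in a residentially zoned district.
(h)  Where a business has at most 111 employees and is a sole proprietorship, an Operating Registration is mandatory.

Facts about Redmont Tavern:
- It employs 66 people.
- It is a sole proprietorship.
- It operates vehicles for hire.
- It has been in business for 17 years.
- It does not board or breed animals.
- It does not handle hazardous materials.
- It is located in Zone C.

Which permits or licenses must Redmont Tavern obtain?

Commercial Permit, Commercial Registration, Operating Registration, Regulatory Authorization, Sole Proprietor Authorization

(a) Sole Proprietor Authorization is required → Regulatory Authorization also required.
(b) does not handle hazardous materials; is a sole proprietorship → Compliance Authorization not required.
(c) Compliance Authorization is not required → no effect.
(d) is a sole proprietorship; is located in Zone C → Commercial Registration required.
(e) is a sole proprietorship → Commercial Permit required.
(f) is a sole proprietorship → Sole Proprietor Authorization required.
(g) is a sole proprietorship; is located in Zone C (not: is located in a residentially zoned district) → General Business Authorization not required.
(h) employees 66 ≤ 111; is a sole proprietorship → Operating Registration required.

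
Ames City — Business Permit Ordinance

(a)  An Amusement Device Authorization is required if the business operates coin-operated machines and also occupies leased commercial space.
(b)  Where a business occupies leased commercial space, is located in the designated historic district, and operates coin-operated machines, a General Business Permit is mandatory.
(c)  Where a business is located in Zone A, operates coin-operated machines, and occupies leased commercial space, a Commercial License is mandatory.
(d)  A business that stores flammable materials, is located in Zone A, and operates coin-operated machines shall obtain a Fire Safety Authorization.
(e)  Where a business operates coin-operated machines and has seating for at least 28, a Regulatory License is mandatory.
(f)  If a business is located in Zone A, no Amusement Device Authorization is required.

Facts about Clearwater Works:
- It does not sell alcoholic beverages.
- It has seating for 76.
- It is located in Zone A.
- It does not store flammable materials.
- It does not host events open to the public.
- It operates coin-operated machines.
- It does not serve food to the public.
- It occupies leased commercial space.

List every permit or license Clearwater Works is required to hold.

(a) operates coin-operated machines; occupies leased commercial space → Amusement Device Authorization required.
(b) occupies leased commercial space; is located in Zone A (not: is located in the designated historic district); operates coin-operated machines → General Business Permit not required.
(c) is located in Zone A; operates coin-operated machines; occupies leased commercial space → Commercial License required.
(d) does not store flammable materials; is located in Zone A; operates coin-operated machines → Fire Safety Authorization not required.
(e) operates coin-operated machines; seating 76 ≥ 28 → Regulatory License required.
(f) is located in Zone A → exempt from Amusement Device Authorization.

Commercial License, Regulatory License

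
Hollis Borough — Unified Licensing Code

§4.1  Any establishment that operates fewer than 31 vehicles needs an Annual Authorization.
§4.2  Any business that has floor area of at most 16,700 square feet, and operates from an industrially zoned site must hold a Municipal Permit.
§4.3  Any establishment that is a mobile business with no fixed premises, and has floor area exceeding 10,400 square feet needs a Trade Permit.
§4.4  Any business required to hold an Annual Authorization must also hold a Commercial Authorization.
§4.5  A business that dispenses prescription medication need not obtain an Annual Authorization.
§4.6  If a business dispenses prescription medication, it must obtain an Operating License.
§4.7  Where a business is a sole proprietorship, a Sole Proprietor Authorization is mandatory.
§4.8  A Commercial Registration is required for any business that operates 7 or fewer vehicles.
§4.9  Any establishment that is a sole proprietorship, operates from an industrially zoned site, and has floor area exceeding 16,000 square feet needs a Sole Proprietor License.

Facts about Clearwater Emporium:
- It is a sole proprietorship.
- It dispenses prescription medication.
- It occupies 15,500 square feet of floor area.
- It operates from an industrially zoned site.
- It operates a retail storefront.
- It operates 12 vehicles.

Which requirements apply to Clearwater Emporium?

§4.1 vehicles 12 < 31 → Annual Authorization required.
§4.2 floor area 15,500 square feet ≤ 16,700 square feet; operates from an industrially zoned site → Municipal Permit required.
§4.3 operates from an industrially zoned site (not: is a mobile business with no fixed premises); floor area 15,500 square feet > 10,400 square feet → Trade Permit not required.
§4.4 Annual Authorization is not required → no effect.
§4.5 dispenses prescription medication → exempt from Annual Authorization.
§4.6 dispenses prescription medication → Operating License required.
§4.7 is a sole proprietorship → Sole Proprietor Authorization required.
§4.8 vehicles 12 > 7 → Commercial Registration not required.
§4.9 is a sole proprietorship; operates from an industrially zoned site; floor area 15,500 square feet ≤ 16,000 square feet → Sole Proprietor License not required.

Municipal Permit, Operating License, Sole Proprietor Authorization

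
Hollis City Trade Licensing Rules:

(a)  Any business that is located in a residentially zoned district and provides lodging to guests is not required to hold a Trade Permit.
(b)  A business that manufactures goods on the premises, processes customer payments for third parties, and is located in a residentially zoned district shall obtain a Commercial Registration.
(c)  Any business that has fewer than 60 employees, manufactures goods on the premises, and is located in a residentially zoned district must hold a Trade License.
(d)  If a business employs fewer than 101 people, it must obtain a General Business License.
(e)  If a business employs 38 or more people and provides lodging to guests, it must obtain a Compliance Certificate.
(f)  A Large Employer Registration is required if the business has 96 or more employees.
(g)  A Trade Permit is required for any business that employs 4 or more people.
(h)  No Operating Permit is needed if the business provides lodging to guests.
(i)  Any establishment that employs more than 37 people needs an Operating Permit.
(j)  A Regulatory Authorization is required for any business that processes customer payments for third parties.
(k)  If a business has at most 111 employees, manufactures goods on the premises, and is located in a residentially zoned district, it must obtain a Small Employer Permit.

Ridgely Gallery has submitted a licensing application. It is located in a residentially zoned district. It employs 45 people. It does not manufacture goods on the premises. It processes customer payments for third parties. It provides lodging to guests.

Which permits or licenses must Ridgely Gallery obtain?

(a) is located in a residentially zoned district; provides lodging to guests → exempt from Trade Permit.
(b) does not manufacture goods on the premises; processes customer payments for third parties; is located in a residentially zoned district → Commercial Registration not required.
(c) employees 45 < 60; does not manufacture goods on the premises; is located in a residentially zoned district → Trade License not required.
(d) employees 45 < 101 → General Business License required.
(e) employees 45 ≥ 38; provides lodging to guests → Compliance Certificate required.
(f) employees 45 < 96 → Large Employer Registration not required.
(g) employees 45 ≥ 4 → Trade Permit required.
(h) provides lodging to guests → exempt from Operating Permit.
(i) employees 45 > 37 → Operating Permit required.
(j) processes customer payments for third parties → Regulatory Authorization required.
(k) employees 45 ≤ 111; does not manufacture goods on the premises; is located in a residentially zoned district → Small Employer Permit not required.

Compliance Certificate, General Business License, Regulatory Authorization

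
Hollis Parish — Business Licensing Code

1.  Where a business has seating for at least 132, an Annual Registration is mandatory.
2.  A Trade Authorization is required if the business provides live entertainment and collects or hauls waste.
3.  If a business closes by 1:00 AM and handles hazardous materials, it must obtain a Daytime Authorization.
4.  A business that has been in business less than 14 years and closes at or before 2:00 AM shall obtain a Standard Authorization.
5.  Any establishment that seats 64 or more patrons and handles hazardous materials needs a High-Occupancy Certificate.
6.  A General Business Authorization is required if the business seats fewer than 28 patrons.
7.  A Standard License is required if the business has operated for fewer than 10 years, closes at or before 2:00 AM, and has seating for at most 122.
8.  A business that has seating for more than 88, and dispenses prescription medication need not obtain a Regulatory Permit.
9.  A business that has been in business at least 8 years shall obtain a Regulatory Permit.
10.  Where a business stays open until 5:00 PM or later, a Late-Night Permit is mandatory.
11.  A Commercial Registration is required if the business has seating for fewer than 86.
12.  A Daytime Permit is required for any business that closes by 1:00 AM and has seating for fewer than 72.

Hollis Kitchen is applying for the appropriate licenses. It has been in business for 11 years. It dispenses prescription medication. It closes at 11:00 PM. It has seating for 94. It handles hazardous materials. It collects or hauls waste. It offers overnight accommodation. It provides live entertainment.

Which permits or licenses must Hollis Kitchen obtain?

Daytime Authorization, High-Occupancy Certificate, Late-Night Permit, Standard Authorization, Trade Authorization

1. seating 94 < 132 → Annual Registration not required.
2. provides live entertainment; collects or hauls waste → Trade Authorization required.
3. closes 11:00 PM, at/before 1:00 AM; handles hazardous materials → Daytime Authorization required.
4. years in business 11 < 14; closes 11:00 PM, at/before 2:00 AM → Standard Authorization required.
5. seating 94 ≥ 64; handles hazardous materials → High-Occupancy Certificate required.
6. seating 94 ≥ 28 → General Business Authorization not required.
7. years in business 11 ≥ 10; closes 11:00 PM, at/before 2:00 AM; seating 94 ≤ 122 → Standard License not required.
8. seating 94 > 88; dispenses prescription medication → exempt from Regulatory Permit.
9. years in business 11 ≥ 8 → Regulatory Permit required.
10. closes 11:00 PM, after 5:00 PM → Late-Night Permit required.
11. seating 94 ≥ 86 → Commercial Registration not required.
12. closes 11:00 PM, at/before 1:00 AM; seating 94 ≥ 72 → Daytime Permit not required.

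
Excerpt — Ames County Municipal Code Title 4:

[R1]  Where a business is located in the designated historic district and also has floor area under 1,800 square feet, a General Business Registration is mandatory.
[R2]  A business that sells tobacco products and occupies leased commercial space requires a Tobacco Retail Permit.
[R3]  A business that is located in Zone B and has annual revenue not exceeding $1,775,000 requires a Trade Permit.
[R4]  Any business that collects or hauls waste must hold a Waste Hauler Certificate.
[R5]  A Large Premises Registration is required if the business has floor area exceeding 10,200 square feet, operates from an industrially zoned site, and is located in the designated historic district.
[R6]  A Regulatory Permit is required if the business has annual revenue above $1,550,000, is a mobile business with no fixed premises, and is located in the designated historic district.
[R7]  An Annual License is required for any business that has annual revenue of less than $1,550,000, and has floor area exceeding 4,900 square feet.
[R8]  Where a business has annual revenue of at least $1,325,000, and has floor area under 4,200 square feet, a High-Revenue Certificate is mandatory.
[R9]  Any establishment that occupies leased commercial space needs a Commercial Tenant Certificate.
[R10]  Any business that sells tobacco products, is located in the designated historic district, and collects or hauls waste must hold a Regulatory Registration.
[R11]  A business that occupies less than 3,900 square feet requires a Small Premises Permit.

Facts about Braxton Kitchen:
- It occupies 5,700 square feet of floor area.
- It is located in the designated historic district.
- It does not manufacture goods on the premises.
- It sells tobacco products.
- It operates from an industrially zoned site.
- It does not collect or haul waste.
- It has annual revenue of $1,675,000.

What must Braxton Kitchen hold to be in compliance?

None

[R1] is located in the designated historic district; floor area 5,700 square feet ≥ 1,800 square feet → General Business Registration not required.
[R2] sells tobacco products; operates from an industrially zoned site (not: occupies leased commercial space) → Tobacco Retail Permit not required.
[R3] is located in the designated historic district (not: is located in Zone B); revenue $1,675,000 ≤ $1,775,000 → Trade Permit not required.
[R4] does not collect or haul waste → Waste Hauler Certificate not required.
[R5] floor area 5,700 square feet ≤ 10,200 square feet; operates from an industrially zoned site; is located in the designated historic district → Large Premises Registration not required.
[R6] revenue $1,675,000 > $1,550,000; operates from an industrially zoned site (not: is a mobile business with no fixed premises); is located in the designated historic district → Regulatory Permit not required.
[R7] revenue $1,675,000 ≥ $1,550,000; floor area 5,700 square feet > 4,900 square feet → Annual License not required.
[R8] revenue $1,675,000 ≥ $1,325,000; floor area 5,700 square feet ≥ 4,200 square feet → High-Revenue Certificate not required.
[R9] operates from an industrially zoned site (not: occupies leased commercial space) → Commercial Tenant Certificate not required.
[R10] sells tobacco products; is located in the designated historic district; does not collect or haul waste → Regulatory Registration not required.
[R11] floor area 5,700 square feet ≥ 3,900 square feet → Small Premises Permit not required.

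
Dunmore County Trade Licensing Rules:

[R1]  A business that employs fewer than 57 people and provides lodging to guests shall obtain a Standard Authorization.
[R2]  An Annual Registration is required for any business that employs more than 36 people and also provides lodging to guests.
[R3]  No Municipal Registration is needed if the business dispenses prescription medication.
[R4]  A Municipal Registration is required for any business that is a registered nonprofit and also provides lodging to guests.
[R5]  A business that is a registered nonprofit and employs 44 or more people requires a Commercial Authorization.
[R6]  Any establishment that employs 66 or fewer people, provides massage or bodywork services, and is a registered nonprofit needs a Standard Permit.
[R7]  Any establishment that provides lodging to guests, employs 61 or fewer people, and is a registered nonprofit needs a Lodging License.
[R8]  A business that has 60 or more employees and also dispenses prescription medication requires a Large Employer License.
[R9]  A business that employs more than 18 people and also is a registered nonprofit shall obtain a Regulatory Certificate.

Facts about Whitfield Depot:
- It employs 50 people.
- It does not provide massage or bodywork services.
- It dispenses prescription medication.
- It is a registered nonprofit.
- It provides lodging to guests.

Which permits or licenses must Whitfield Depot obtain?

Annual Registration, Commercial Authorization, Lodging License, Regulatory Certificate, Standard Authorization

[R1] employees 50 < 57; provides lodging to guests → Standard Authorization required.
[R2] employees 50 > 36; provides lodging to guests → Annual Registration required.
[R3] dispenses prescription medication → exempt from Municipal Registration.
[R4] is a registered nonprofit; provides lodging to guests → Municipal Registration required.
[R5] is a registered nonprofit; employees 50 ≥ 44 → Commercial Authorization required.
[R6] employees 50 ≤ 66; does not provide massage or bodywork services; is a registered nonprofit → Standard Permit not required.
[R7] provides lodging to guests; employees 50 ≤ 61; is a registered nonprofit → Lodging License required.
[R8] employees 50 < 60; dispenses prescription medication → Large Employer License not required.
[R9] employees 50 > 18; is a registered nonprofit → Regulatory Certificate required.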